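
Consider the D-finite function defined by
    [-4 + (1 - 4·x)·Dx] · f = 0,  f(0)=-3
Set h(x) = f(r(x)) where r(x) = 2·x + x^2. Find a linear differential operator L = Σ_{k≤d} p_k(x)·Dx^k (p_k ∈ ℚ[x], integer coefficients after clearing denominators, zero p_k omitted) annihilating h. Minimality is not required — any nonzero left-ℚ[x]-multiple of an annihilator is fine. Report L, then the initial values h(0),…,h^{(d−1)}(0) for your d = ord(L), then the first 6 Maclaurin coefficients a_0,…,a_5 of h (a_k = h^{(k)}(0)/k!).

f: a_k = -3, -12, -48, -192, -768, -3072, …
Substitute x→r, Dx→(1/r')Dx; clear ⇒ L₀.
L = (8 + 8·x) + (-1 + 8·x + 4·x^2)·Dx  (order 1).
h: a_k = -3, -24, -204, -1728, -14640, -124032, …
ICs: h(0) = -3.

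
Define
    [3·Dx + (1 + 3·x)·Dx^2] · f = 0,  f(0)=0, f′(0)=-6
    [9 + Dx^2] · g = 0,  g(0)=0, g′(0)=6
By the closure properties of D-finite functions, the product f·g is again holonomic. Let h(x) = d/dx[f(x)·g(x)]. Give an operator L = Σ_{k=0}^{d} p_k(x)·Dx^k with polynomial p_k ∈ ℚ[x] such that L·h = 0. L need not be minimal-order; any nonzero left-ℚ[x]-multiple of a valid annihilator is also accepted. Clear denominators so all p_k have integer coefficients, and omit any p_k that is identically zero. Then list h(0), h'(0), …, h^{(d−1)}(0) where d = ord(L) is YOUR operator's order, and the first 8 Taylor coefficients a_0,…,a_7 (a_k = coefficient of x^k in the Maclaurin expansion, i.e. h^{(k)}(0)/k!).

f: a_k = 0, -6, 9, -18, 81/2, -486/5, 243, -4374/7, …
g: a_k = 0, 6, 0, -9, 0, 81/20, 0, -243/280, …
f·g: L₀ = L_f ⊗_s L_g, ord ≤ 2·2.
h₀' ⇒ L via d/dx closure of L₀.
L = (-675 - 3564·x - 10206·x^2 + 8748·x^3 + 94041·x^4 + 157464·x^5 + 78732·x^6) + (-216 - 864·x + 1620·x^2 + 14580·x^3 + 29160·x^4 + 17496·x^5)·Dx + (-84 - 396·x - 378·x^2 + 5832·x^3 + 23814·x^4 + 34992·x^5 + 17496·x^6)·Dx^2 + (-24 - 96·x + 180·x^2 + 1620·x^3 + 3240·x^4 + 1944·x^5)·Dx^3 + (-1 + 84·x^2 + 540·x^3 + 1485·x^4 + 1944·x^5 + 972·x^6)·Dx^4  (order 4).
h: a_k = 0, -72, 162, -216, 810, -2673, 158193/20, -164754/7, …
ICs: h(0) = 0, h′(0) = -72, h′′(0) = 324, h′′′(0) = -1296.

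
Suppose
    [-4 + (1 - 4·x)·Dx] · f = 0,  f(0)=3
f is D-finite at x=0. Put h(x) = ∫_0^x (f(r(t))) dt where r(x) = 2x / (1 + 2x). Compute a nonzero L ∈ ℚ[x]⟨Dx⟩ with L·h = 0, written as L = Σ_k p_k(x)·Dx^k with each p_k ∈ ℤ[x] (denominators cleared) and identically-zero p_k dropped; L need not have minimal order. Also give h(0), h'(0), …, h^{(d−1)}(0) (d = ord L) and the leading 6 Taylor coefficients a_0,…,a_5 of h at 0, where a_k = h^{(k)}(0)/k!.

f: a_k = 3, 12, 48, 192, 768, 3072, …
h₀=f(r): pull back L_f along r ⇒ L₀.
h=∫h₀ ⇒ L = L₀·Dx.
L = 8·Dx + (-1 + 4·x + 12·x^2)·Dx^2  (order 2).
h: a_k = 0, 3, 12, 48, 216, 5184/5, …
ICs: h(0) = 0, h′(0) = 3.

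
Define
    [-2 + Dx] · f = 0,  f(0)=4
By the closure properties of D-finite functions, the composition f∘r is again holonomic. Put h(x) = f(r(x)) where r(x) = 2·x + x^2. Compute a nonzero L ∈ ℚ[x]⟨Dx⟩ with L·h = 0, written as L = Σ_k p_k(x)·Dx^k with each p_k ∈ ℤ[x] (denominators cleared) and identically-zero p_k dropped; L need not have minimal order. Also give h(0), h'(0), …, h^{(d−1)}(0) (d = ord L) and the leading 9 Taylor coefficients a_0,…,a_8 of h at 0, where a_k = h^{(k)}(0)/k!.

f: a_k = 4, 8, 8, 16/3, 8/3, 16/15, 16/45, 32/315, 8/315, …
Change of var in L_f (x↦r) gives L₀.
L = (-4 - 4·x) + Dx  (order 1).
h: a_k = 4, 16, 40, 224/3, 344/3, 2272/15, 7984/45, 11840/63, 57544/315, …
ICs: h(0) = 4.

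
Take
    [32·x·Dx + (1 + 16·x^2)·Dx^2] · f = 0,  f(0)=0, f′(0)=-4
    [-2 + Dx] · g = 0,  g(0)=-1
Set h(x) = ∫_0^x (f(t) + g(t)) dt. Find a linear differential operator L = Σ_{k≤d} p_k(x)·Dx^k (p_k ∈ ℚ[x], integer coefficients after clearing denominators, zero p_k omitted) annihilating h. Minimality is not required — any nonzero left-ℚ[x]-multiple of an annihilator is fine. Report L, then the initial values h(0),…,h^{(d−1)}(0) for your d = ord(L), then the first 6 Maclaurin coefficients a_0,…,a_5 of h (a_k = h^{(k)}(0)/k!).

L = (32 - 64·x - 1536·x^2 - 1024·x^3)·Dx^2 + (-18 + 704·x^2 - 512·x^4)·Dx^3 + (1 + 16·x + 32·x^2 + 256·x^3 + 256·x^4)·Dx^4  (order 4).
h: a_k = 0, -1, -3, -2/3, 5, -2/15, …
ICs: h(0) = 0, h′(0) = -1, h′′(0) = -6, h′′′(0) = -4.

f: a_k = 0, -4, 0, 64/3, 0, -1024/5, …
g: a_k = -1, -2, -2, -4/3, -2/3, -4/15, …
Sum ⇒ L₀ = lclm(L_f,L_g) in ℚ(x)⟨Dx⟩.
h=∫₀ˣh₀: take L = L₀·Dx.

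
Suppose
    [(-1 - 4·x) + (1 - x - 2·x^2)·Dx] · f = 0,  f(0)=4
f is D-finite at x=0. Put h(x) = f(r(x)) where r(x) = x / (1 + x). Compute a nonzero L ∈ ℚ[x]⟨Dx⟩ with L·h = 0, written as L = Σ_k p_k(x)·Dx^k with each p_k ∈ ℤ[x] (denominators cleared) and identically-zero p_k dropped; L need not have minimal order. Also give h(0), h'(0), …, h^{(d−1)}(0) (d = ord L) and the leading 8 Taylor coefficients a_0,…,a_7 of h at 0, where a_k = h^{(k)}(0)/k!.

f: a_k = 4, 4, 12, 20, 44, 84, 172, 340, …
h₀=f(r): pull back L_f along r ⇒ L₀.
L = (1 + 5·x) + (-1 - 2·x + x^2 + 2·x^3)·Dx  (order 1).
h: a_k = 4, 4, 8, 0, 16, -16, 48, -80, …
ICs: h(0) = 4.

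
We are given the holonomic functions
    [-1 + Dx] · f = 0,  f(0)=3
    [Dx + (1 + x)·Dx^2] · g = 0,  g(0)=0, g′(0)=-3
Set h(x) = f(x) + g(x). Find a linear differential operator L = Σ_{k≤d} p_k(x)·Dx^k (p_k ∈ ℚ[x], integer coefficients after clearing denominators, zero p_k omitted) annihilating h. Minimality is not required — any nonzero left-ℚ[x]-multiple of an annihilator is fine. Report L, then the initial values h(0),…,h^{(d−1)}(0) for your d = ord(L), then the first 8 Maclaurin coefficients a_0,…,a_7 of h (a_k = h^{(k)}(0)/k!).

L = (-3 - x)·Dx + (1 - 2·x - x^2)·Dx^2 + (2 + 3·x + x^2)·Dx^3  (order 3).
h: a_k = 3, 0, 3, -1/2, 7/8, -23/40, 121/240, -719/1680, …
ICs: h(0) = 3, h′(0) = 0, h′′(0) = 6.

f: a_k = 3, 3, 3/2, 1/2, 1/8, 1/40, 1/240, 1/1680, …
g: a_k = 0, -3, 3/2, -1, 3/4, -3/5, 1/2, -3/7, …
Weyl lclm of L_f,L_g ⇒ L₀ (ord ≤ 3).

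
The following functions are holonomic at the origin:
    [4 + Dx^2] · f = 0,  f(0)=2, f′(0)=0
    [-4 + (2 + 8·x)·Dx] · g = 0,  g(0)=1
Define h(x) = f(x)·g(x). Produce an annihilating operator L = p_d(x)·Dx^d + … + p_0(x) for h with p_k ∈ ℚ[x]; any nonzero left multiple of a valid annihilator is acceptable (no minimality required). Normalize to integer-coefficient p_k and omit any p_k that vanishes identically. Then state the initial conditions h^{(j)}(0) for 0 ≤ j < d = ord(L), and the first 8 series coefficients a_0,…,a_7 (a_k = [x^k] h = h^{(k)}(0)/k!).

L = (16 + 32·x + 64·x^2) + (-4 - 16·x)·Dx + (1 + 8·x + 16·x^2)·Dx^2  (order 2).
h: a_k = 2, 4, -8, 0, -32/3, 128/3, -5888/45, 18944/45, …
ICs: h(0) = 2, h′(0) = 4.

f: a_k = 2, 0, -4, 0, 4/3, 0, -8/45, 0, …
g: a_k = 1, 2, -2, 4, -10, 28, -84, 264, …
f·g: L₀ = L_f ⊗_s L_g, ord ≤ 2·1.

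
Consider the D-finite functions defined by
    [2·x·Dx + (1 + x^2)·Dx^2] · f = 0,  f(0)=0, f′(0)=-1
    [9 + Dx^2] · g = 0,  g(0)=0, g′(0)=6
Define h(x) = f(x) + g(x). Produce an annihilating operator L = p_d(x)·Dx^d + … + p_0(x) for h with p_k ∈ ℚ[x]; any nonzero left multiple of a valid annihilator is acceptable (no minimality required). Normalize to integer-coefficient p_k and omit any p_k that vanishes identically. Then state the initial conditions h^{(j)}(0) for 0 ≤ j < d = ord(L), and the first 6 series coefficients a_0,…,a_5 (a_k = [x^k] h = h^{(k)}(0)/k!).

f: a_k = 0, -1, 0, 1/3, 0, -1/5, …
g: a_k = 0, 6, 0, -9, 0, 81/20, …
L₀ := lclm(L_f,L_g); ord L₀ ≤ 2+2.
L = (-54·x + 540·x^3 + 162·x^5)·Dx + (63 + 279·x^2 + 297·x^4 + 81·x^6)·Dx^2 + (-6·x + 60·x^3 + 18·x^5)·Dx^3 + (7 + 31·x^2 + 33·x^4 + 9·x^6)·Dx^4  (order 4).
h: a_k = 0, 5, 0, -26/3, 0, 77/20, …
ICs: h(0) = 0, h′(0) = 5, h′′(0) = 0, h′′′(0) = -52.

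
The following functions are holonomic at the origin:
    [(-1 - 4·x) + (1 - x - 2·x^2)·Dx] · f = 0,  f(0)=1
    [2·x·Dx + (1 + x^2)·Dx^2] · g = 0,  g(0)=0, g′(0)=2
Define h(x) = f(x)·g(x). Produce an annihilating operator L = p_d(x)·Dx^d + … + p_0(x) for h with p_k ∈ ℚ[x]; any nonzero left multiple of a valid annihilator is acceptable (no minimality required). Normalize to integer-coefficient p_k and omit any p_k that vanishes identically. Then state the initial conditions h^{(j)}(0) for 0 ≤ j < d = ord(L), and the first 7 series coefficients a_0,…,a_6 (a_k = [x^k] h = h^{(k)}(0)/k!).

f: a_k = 1, 1, 3, 5, 11, 21, 43, …
g: a_k = 0, 2, 0, -2/3, 0, 2/5, 0, …
Product ⇒ symmetric product L₀, ord ≤ 2.
L = (4 + 2·x + 12·x^2) + (2 + 6·x + 4·x^2 + 12·x^3)·Dx + (-1 + x + x^2 + x^3 + 2·x^4)·Dx^2  (order 2).
h: a_k = 0, 2, 2, 16/3, 28/3, 102/5, 586/15, …
ICs: h(0) = 0, h′(0) = 2.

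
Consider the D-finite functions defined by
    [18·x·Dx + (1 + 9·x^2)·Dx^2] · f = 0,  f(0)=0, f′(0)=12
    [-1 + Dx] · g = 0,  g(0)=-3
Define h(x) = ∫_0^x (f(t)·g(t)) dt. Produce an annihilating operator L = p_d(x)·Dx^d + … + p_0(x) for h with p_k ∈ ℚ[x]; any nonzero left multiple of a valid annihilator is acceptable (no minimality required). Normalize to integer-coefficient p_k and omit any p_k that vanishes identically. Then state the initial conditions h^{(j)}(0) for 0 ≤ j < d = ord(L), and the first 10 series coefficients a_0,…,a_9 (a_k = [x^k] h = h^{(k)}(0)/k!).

L = (1 - 18·x + 9·x^2)·Dx + (-2 + 18·x - 18·x^2)·Dx^2 + (1 + 9·x^2)·Dx^3  (order 3).
h: a_k = 0, 0, -18, -12, 45/2, 102/5, -1769/20, -1131/14, 484679/1120, 511397/1260, …
ICs: h(0) = 0, h′(0) = 0, h′′(0) = -36.

f: a_k = 0, 12, 0, -36, 0, 972/5, 0, -8748/7, 0, 8748, …
g: a_k = -3, -3, -3/2, -1/2, -1/8, -1/40, -1/240, -1/1680, -1/13440, -1/120960, …
Product ⇒ symmetric product L₀, ord ≤ 2.
Integrate: L := L₀·Dx.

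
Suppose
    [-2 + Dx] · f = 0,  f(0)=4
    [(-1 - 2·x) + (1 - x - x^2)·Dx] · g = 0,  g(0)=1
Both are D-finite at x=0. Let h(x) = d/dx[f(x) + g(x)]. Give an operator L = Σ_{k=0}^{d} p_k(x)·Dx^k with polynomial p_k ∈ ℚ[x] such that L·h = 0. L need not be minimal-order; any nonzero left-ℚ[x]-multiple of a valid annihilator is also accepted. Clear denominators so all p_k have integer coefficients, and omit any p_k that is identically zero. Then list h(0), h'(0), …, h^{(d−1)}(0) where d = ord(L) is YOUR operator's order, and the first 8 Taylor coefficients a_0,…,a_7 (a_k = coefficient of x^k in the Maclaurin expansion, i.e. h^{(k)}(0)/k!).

f: a_k = 4, 8, 8, 16/3, 8/3, 16/15, 16/45, 32/315, …
g: a_k = 1, 1, 2, 3, 5, 8, 13, 21, …
Sum ⇒ L₀ = lclm(L_f,L_g) in ℚ(x)⟨Dx⟩.
h₀' ⇒ L via d/dx closure of L₀.
L = (10 + 44·x + 44·x^2 + 48·x^3 + 12·x^4) + (-7 - 24·x - 28·x^2 - 12·x^3 + 10·x^4 + 4·x^5)·Dx + (1 + x + 3·x^2 - 6·x^3 - 8·x^4 - 2·x^5)·Dx^2  (order 2).
h: a_k = 9, 20, 25, 92/3, 136/3, 1202/15, 6647/45, 85744/315, …
ICs: h(0) = 9, h′(0) = 20.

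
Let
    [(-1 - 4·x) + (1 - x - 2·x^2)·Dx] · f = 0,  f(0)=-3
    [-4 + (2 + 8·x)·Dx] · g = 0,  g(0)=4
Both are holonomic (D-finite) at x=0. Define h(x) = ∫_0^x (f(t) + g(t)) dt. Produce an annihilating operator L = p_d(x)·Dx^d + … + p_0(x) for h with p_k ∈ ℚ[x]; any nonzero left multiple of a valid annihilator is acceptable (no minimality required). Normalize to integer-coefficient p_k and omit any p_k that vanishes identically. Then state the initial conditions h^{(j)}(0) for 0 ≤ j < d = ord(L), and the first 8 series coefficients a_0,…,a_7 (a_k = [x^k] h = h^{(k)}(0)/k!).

L = (-16 - 84·x - 120·x^2 - 160·x^3)·Dx + (10 + 52·x + 204·x^2 + 400·x^3 + 400·x^4)·Dx^2 + (1 - 7·x - 56·x^2 - 8·x^3 + 200·x^4 + 160·x^5)·Dx^3  (order 3).
h: a_k = 0, 1, 5/2, -17/3, 1/4, -73/5, 49/6, -465/7, …
ICs: h(0) = 0, h′(0) = 1, h′′(0) = 5.

f: a_k = -3, -3, -9, -15, -33, -63, -129, -255, …
g: a_k = 4, 8, -8, 16, -40, 112, -336, 1056, …
L₀ := lclm(L_f,L_g); ord L₀ ≤ 1+1.
h=∫h₀ ⇒ L = L₀·Dx.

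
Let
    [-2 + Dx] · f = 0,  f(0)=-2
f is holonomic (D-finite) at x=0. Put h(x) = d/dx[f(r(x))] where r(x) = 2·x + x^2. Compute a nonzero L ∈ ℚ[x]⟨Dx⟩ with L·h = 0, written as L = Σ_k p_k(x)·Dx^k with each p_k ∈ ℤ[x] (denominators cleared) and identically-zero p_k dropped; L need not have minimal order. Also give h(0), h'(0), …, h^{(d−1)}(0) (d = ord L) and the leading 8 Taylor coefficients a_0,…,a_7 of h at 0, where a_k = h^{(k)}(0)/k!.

f: a_k = -2, -4, -4, -8/3, -4/3, -8/15, -8/45, -16/315, …
f∘r: x↦r, Dx↦Dx/r' in L_f ⇒ L₀.
h₀' ⇒ L via d/dx closure of L₀.
L = (5 + 8·x + 4·x^2) + (-1 - x)·Dx  (order 1).
h: a_k = -8, -40, -112, -688/3, -1136/3, -7984/15, -5920/9, -230176/315, …
ICs: h(0) = -8.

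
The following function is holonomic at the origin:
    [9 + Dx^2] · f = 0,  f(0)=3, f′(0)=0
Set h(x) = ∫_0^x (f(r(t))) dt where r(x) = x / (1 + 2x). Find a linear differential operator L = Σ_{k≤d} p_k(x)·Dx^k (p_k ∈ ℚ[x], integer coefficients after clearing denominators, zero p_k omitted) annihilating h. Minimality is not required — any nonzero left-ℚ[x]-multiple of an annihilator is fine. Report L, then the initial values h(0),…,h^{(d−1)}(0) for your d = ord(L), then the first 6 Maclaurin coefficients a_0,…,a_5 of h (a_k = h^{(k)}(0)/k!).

f: a_k = 3, 0, -27/2, 0, 81/8, 0, …
L₀ from L_f via x↦r, Dx↦r'^{-1}Dx.
h=∫₀ˣh₀: take L = L₀·Dx.
L = 9·Dx + (4 + 24·x + 48·x^2 + 32·x^3)·Dx^2 + (1 + 8·x + 24·x^2 + 32·x^3 + 16·x^4)·Dx^3  (order 3).
h: a_k = 0, 3, 0, -9/2, 27/2, -243/8, …
ICs: h(0) = 0, h′(0) = 3, h′′(0) = 0.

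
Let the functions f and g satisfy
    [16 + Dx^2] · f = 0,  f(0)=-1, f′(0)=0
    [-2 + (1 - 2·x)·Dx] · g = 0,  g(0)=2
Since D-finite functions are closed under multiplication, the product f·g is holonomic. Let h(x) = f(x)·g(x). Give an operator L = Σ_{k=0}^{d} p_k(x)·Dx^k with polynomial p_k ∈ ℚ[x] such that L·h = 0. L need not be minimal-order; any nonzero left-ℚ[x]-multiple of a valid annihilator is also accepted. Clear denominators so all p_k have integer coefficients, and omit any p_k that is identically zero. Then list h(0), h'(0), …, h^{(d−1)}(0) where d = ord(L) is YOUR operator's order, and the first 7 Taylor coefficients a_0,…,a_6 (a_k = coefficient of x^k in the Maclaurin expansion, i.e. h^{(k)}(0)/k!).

f: a_k = -1, 0, 8, 0, -32/3, 0, 256/45, …
g: a_k = 2, 4, 8, 16, 32, 64, 128, …
f·g: L₀ = L_f ⊗_s L_g, ord ≤ 2·1.
L = (-16 + 32·x) + 4·Dx + (-1 + 2·x)·Dx^2  (order 2).
h: a_k = -2, -4, 8, 16, 32/3, 64/3, 2432/45, …
ICs: h(0) = -2, h′(0) = -4.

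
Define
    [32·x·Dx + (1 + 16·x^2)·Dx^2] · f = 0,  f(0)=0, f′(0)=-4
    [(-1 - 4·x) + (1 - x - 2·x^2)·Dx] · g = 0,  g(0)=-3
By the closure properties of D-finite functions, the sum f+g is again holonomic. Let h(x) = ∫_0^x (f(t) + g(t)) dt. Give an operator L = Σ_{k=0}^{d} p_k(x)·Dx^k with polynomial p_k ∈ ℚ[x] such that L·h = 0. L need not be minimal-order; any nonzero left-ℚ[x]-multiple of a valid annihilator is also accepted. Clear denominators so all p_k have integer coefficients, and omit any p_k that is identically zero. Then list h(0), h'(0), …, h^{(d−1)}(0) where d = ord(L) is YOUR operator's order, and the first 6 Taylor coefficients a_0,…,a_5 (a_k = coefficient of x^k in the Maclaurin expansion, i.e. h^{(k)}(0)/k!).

f: a_k = 0, -4, 0, 64/3, 0, -1024/5, …
g: a_k = -3, -3, -9, -15, -33, -63, …
f+g: L₀ = lclm(L_f,L_g), ord ≤ 2+1.
∫: right-multiply L₀ by Dx.
L = (96 - 384·x - 6912·x^2 - 15360·x^3 - 40704·x^4 - 12288·x^6)·Dx^2 + (-31 - 104·x + 392·x^2 - 736·x^3 - 14912·x^4 - 27904·x^5 - 3072·x^6 - 12288·x^7)·Dx^3 + (3 + 19·x + 128·x^2 + 152·x^3 + 1128·x^4 - 2496·x^5 - 2560·x^6 - 1024·x^7 - 2048·x^8)·Dx^4  (order 4).
h: a_k = 0, -3, -7/2, -3, 19/12, -33/5, …
ICs: h(0) = 0, h′(0) = -3, h′′(0) = -7, h′′′(0) = -18.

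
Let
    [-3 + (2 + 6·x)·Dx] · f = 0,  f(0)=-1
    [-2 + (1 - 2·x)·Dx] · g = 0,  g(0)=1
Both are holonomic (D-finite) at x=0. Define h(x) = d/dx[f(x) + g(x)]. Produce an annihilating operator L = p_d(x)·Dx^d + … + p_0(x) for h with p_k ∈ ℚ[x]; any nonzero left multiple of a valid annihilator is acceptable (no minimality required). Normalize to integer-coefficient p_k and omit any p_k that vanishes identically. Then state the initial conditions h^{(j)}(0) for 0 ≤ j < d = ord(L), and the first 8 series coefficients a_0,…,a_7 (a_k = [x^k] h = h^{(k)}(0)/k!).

L = (-252 - 216·x) + (-69 - 684·x - 756·x^2)·Dx + (22 + 58·x - 96·x^2 - 216·x^3)·Dx^2  (order 2).
h: a_k = 1/2, 41/4, 303/16, 2453/32, 32455/256, 242535/512, 1329811/2048, 11203277/4096, …
ICs: h(0) = 1/2, h′(0) = 41/4.

f: a_k = -1, -3/2, 9/8, -27/16, 405/128, -1701/256, 15309/1024, -72171/2048, …
g: a_k = 1, 2, 4, 8, 16, 32, 64, 128, …
f+g: L₀ = lclm(L_f,L_g), ord ≤ 1+1.
h=h₀': d/dx-closure on L₀ ⇒ L.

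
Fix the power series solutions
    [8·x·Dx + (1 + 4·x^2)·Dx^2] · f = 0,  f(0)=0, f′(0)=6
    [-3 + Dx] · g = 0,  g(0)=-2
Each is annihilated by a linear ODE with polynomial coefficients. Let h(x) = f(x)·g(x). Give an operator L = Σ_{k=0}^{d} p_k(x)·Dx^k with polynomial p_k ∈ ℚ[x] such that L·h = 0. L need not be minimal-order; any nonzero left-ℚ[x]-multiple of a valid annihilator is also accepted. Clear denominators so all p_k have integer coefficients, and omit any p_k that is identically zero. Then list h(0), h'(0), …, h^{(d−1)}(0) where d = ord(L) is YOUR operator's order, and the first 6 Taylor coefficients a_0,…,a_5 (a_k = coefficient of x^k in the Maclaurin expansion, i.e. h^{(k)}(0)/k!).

L = (9 - 24·x + 36·x^2) + (-6 + 8·x - 24·x^2)·Dx + (1 + 4·x^2)·Dx^2  (order 2).
h: a_k = 0, -12, -36, -38, -6, -69/10, …
ICs: h(0) = 0, h′(0) = -12.

f: a_k = 0, 6, 0, -8, 0, 96/5, …
g: a_k = -2, -6, -9, -9, -27/4, -81/20, …
f·g: L₀ = L_f ⊗_s L_g, ord ≤ 2·1.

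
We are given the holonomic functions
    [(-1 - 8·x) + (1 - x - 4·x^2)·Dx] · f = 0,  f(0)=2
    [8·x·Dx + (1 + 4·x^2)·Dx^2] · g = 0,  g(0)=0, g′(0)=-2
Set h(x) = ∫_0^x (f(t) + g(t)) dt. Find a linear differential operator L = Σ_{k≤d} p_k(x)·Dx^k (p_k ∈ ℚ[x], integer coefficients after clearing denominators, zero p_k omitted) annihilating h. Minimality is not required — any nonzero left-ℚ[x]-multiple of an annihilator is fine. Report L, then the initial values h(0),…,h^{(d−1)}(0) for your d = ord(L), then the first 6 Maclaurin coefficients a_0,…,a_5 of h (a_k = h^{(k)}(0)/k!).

f: a_k = 2, 2, 10, 18, 58, 130, …
g: a_k = 0, -2, 0, 8/3, 0, -32/5, …
Sum ⇒ L₀ = lclm(L_f,L_g) in ℚ(x)⟨Dx⟩.
Integrate: L := L₀·Dx.
L = (-40 + 160·x + 2272·x^2 + 4608·x^3 + 16896·x^4 + 6144·x^6)·Dx^2 + (31 + 264·x + 364·x^2 + 2208·x^3 + 4160·x^4 + 12800·x^5 + 768·x^6 + 6144·x^7)·Dx^3 + (-5 - 11·x - 80·x^2 + 116·x^3 + 80·x^4 + 704·x^5 + 1536·x^6 + 256·x^7 + 1024·x^8)·Dx^4  (order 4).
h: a_k = 0, 2, 0, 10/3, 31/6, 58/5, …
ICs: h(0) = 0, h′(0) = 2, h′′(0) = 0, h′′′(0) = 20.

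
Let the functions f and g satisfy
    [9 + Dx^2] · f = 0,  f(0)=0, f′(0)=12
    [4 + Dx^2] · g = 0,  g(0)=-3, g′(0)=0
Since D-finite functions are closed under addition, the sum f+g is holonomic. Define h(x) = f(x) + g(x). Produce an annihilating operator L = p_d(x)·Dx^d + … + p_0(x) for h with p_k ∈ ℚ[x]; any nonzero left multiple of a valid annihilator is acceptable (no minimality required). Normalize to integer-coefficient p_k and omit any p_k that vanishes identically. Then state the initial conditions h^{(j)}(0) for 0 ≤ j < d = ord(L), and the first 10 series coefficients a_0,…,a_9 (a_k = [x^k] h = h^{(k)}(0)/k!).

L = 36 + 13·Dx^2 + Dx^4  (order 4).
h: a_k = -3, 12, 6, -18, -2, 81/10, 4/15, -243/140, -2/105, 243/1120, …
ICs: h(0) = -3, h′(0) = 12, h′′(0) = 12, h′′′(0) = -108.

f: a_k = 0, 12, 0, -18, 0, 81/10, 0, -243/140, 0, 243/1120, …
g: a_k = -3, 0, 6, 0, -2, 0, 4/15, 0, -2/105, 0, …
L₀ := lclm(L_f,L_g); ord L₀ ≤ 2+2.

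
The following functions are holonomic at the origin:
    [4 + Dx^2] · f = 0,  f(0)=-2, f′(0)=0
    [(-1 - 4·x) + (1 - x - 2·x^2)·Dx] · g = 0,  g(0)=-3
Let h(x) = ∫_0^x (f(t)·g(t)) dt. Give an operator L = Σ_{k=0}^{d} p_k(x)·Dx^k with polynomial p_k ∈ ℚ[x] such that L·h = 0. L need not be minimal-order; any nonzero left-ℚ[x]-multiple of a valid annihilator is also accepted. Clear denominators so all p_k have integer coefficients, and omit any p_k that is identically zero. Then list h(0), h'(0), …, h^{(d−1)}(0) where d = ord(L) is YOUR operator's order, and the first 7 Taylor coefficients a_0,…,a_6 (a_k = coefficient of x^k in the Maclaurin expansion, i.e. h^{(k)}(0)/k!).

f: a_k = -2, 0, 4, 0, -4/3, 0, 8/45, …
g: a_k = -3, -3, -9, -15, -33, -63, -129, …
Sym-product of L_f,L_g gives L₀ (≤ ord 2).
h=∫₀ˣh₀: take L = L₀·Dx.
L = (4·x + 8·x^2)·Dx + (2 + 8·x)·Dx^2 + (-1 + x + 2·x^2)·Dx^3  (order 3).
h: a_k = 0, 6, 3, 2, 9/2, 34/5, 35/3, …
ICs: h(0) = 0, h′(0) = 6, h′′(0) = 6.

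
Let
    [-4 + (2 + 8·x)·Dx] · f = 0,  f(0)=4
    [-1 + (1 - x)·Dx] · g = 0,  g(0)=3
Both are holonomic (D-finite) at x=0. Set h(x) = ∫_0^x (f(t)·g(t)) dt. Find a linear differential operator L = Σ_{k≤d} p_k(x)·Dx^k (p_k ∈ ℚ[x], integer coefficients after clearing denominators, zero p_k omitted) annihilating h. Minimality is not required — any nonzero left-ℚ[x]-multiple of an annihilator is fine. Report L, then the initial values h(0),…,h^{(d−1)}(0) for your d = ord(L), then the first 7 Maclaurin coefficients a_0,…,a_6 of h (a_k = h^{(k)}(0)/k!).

L = (3 + 2·x)·Dx + (-1 - 3·x + 4·x^2)·Dx^2  (order 2).
h: a_k = 0, 12, 18, 4, 15, -12, 46, …
ICs: h(0) = 0, h′(0) = 12.

f: a_k = 4, 8, -8, 16, -40, 112, -336, …
g: a_k = 3, 3, 3, 3, 3, 3, 3, …
Product ⇒ symmetric product L₀, ord ≤ 1.
h=∫h₀ ⇒ L = L₀·Dx.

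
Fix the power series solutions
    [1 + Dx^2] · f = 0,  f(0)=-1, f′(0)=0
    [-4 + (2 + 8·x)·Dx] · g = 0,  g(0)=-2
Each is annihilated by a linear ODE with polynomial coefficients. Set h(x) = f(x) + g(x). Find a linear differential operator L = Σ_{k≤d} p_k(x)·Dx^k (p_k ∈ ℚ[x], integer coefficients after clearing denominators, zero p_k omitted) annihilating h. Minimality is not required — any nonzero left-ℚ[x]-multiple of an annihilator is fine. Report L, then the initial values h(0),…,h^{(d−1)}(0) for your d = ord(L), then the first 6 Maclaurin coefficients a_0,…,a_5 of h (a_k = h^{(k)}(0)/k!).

L = (-26 - 16·x - 32·x^2) + (-3 - 4·x + 48·x^2 + 64·x^3)·Dx + (-26 - 16·x - 32·x^2)·Dx^2 + (-3 - 4·x + 48·x^2 + 64·x^3)·Dx^3  (order 3).
h: a_k = -3, -4, 9/2, -8, 479/24, -56, …
ICs: h(0) = -3, h′(0) = -4, h′′(0) = 9.

f: a_k = -1, 0, 1/2, 0, -1/24, 0, …
g: a_k = -2, -4, 4, -8, 20, -56, …
f+g: L₀ = lclm(L_f,L_g), ord ≤ 2+1.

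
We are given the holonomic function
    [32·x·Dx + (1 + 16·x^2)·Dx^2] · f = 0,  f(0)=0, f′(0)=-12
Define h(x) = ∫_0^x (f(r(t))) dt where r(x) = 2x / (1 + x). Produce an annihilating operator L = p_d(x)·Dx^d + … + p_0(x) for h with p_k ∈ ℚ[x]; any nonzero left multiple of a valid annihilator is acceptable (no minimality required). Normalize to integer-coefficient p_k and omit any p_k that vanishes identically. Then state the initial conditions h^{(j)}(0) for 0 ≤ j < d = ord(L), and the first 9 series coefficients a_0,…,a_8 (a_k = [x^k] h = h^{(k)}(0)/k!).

L = (2 + 130·x)·Dx^2 + (1 + 2·x + 65·x^2)·Dx^3  (order 3).
h: a_k = 0, 0, -12, 8, 122, -1512/5, -13844/5, 93208/7, 535083/7, …
ICs: h(0) = 0, h′(0) = 0, h′′(0) = -24.

f: a_k = 0, -12, 0, 64, 0, -3072/5, 0, 49152/7, 0, …
L₀ from L_f via x↦r, Dx↦r'^{-1}Dx.
Integrate: L := L₀·Dx.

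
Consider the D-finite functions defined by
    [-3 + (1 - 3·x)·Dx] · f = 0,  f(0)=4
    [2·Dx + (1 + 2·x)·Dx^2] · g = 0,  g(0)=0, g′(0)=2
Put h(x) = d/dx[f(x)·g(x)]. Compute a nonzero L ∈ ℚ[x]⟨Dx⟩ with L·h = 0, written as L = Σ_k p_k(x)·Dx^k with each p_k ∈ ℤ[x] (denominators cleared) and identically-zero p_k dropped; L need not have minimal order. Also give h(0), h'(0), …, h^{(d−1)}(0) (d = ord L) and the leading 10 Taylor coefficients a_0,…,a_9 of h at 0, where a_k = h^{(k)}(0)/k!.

L = 24 + (5 + 30·x)·Dx + (-1 + x + 6·x^2)·Dx^2  (order 2).
h: a_k = 8, 32, 176, 640, 2528, 44224/5, 157344/5, 3740416/35, 12695584/35, 25305152/21, …
ICs: h(0) = 8, h′(0) = 32.

f: a_k = 4, 12, 36, 108, 324, 972, 2916, 8748, 26244, 78732, …
g: a_k = 0, 2, -2, 8/3, -4, 32/5, -32/3, 128/7, -32, 512/9, …
L₀ := L_f ⊗_s L_g (sym. prod.), ord ≤ 2.
h=h₀': d/dx-closure on L₀ ⇒ L.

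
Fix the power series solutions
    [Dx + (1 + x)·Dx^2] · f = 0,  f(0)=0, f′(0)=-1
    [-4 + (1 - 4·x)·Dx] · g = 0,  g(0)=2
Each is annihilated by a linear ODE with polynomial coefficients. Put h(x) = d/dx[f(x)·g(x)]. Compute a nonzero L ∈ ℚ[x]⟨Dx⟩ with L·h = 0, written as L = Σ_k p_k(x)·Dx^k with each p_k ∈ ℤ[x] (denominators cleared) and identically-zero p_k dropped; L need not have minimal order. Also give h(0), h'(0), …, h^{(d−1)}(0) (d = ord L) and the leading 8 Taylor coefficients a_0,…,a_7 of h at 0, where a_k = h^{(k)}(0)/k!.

f: a_k = 0, -1, 1/2, -1/3, 1/4, -1/5, 1/6, -1/7, …
g: a_k = 2, 8, 32, 128, 512, 2048, 8192, 32768, …
Product ⇒ symmetric product L₀, ord ≤ 2.
Derive L from L₀ (diff closure).
L = 16 + (10 + 20·x)·Dx + (-1 + 3·x + 4·x^2)·Dx^2  (order 2).
h: a_k = -2, -14, -86, -1370/3, -6856/3, -54838/5, -767762/15, -24568174/105, …
ICs: h(0) = -2, h′(0) = -14.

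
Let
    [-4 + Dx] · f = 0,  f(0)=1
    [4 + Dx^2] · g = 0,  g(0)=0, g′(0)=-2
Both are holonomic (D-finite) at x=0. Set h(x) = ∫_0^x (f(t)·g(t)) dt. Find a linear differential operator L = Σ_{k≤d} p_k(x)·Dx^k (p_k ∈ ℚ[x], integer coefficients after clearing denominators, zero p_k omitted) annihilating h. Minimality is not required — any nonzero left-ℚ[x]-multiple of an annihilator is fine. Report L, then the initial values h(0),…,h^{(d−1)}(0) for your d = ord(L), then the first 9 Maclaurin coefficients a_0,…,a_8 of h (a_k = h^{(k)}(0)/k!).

f: a_k = 1, 4, 8, 32/3, 32/3, 128/15, 256/45, 1024/315, 512/315, …
g: a_k = 0, -2, 0, 4/3, 0, -4/15, 0, 8/315, 0, …
L₀ := L_f ⊗_s L_g (sym. prod.), ord ≤ 2.
∫: right-multiply L₀ by Dx.
L = 20·Dx - 8·Dx^2 + Dx^3  (order 3).
h: a_k = 0, 0, -1, -8/3, -11/3, -16/5, -82/45, -176/315, 29/315, …
ICs: h(0) = 0, h′(0) = 0, h′′(0) = -2.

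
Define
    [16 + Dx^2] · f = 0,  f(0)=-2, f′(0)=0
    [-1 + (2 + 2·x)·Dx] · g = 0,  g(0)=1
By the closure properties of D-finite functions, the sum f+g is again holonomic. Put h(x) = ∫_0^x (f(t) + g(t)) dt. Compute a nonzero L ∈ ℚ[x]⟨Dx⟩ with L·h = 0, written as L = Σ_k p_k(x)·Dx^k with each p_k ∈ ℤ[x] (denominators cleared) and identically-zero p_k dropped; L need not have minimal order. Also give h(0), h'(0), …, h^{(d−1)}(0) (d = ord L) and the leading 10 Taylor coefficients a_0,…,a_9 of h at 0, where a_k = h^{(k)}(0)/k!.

f: a_k = -2, 0, 16, 0, -64/3, 0, 512/45, 0, -1024/315, 0, …
g: a_k = 1, 1/2, -1/8, 1/16, -5/128, 7/256, -21/1024, 33/2048, -429/32768, 715/65536, …
Weyl lclm of L_f,L_g ⇒ L₀ (ord ≤ 3).
Integrate: L := L₀·Dx.
L = (-1072 - 2048·x - 1024·x^2)·Dx + (2016 + 6112·x + 6144·x^2 + 2048·x^3)·Dx^2 + (-67 - 128·x - 64·x^2)·Dx^3 + (126 + 382·x + 384·x^2 + 128·x^3)·Dx^4  (order 4).
h: a_k = 0, -1, 1/4, 127/24, 1/64, -8207/1920, 7/1536, 523343/322560, 33/16384, -33689567/92897280, …
ICs: h(0) = 0, h′(0) = -1, h′′(0) = 1/2, h′′′(0) = 127/4.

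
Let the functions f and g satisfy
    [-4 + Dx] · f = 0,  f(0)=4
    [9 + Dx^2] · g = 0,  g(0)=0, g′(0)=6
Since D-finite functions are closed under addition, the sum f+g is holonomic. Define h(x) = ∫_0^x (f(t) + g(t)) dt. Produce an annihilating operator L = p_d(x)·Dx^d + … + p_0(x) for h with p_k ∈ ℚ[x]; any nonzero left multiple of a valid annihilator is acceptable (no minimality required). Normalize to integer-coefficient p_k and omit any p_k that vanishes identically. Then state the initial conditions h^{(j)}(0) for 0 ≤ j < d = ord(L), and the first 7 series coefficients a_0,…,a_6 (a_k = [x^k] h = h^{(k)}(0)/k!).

f: a_k = 4, 16, 32, 128/3, 128/3, 512/15, 1024/45, …
g: a_k = 0, 6, 0, -9, 0, 81/20, 0, …
L₀ := lclm(L_f,L_g); ord L₀ ≤ 1+2.
Integrate: L := L₀·Dx.
L = -36·Dx + 9·Dx^2 - 4·Dx^3 + Dx^4  (order 4).
h: a_k = 0, 4, 11, 32/3, 101/12, 128/15, 2291/360, …
ICs: h(0) = 0, h′(0) = 4, h′′(0) = 22, h′′′(0) = 64.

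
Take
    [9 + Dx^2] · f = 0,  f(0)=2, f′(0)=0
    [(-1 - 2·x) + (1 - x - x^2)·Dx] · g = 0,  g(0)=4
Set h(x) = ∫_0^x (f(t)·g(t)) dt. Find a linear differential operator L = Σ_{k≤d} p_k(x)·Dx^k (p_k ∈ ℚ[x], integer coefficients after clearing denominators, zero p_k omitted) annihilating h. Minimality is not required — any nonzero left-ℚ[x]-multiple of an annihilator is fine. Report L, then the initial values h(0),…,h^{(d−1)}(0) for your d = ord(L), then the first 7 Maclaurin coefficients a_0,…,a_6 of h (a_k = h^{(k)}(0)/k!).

f: a_k = 2, 0, -9, 0, 27/4, 0, -81/40, …
g: a_k = 4, 4, 8, 12, 20, 32, 52, …
L₀ := L_f ⊗_s L_g (sym. prod.), ord ≤ 2.
h=∫₀ˣh₀: take L = L₀·Dx.
L = (-7 + 9·x + 9·x^2)·Dx + (2 + 4·x)·Dx^2 + (-1 + x + x^2)·Dx^3  (order 3).
h: a_k = 0, 8, 4, -20/3, -3, -1, -17/6, …
ICs: h(0) = 0, h′(0) = 8, h′′(0) = 8.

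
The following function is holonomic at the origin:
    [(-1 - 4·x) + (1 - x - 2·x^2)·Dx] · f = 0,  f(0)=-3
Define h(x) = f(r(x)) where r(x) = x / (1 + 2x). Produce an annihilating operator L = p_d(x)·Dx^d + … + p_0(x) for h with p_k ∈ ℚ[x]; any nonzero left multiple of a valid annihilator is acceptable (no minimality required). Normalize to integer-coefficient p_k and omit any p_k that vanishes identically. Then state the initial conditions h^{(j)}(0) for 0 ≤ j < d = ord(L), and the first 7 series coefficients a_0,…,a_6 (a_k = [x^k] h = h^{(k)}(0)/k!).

f: a_k = -3, -3, -9, -15, -33, -63, -129, …
f∘r: x↦r, Dx↦Dx/r' in L_f ⇒ L₀.
L = (-1 - 6·x) + (1 + 5·x + 6·x^2)·Dx  (order 1).
h: a_k = -3, -3, -3, 9, -27, 81, -243, …
ICs: h(0) = -3.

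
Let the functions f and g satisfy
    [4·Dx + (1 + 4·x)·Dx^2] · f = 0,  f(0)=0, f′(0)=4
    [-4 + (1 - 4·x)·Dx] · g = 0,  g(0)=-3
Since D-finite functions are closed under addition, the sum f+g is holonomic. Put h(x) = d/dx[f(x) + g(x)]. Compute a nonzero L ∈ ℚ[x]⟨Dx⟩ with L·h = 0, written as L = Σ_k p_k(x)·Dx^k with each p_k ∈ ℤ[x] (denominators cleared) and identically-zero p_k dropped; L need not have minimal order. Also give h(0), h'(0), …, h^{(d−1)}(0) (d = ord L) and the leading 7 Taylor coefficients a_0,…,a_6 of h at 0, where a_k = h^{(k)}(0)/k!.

f: a_k = 0, 4, -8, 64/3, -64, 1024/5, -2048/3, …
g: a_k = -3, -12, -48, -192, -768, -3072, -12288, …
h₀=f+g: left-lcm gives L₀, ord ≤ 3.
Derive L from L₀ (diff closure).
L = (-160 - 128·x) + (-16 - 256·x - 256·x^2)·Dx + (3 + 4·x - 48·x^2 - 64·x^3)·Dx^2  (order 2).
h: a_k = -8, -112, -512, -3328, -14336, -77824, -327680, …
ICs: h(0) = -8, h′(0) = -112.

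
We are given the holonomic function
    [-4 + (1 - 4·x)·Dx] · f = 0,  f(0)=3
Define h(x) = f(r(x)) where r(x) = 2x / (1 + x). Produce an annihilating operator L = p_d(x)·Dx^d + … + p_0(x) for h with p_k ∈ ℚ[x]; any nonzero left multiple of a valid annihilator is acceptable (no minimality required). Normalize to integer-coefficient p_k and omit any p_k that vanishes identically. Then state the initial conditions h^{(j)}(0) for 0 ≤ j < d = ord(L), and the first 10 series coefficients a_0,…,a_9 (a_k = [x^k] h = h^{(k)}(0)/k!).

f: a_k = 3, 12, 48, 192, 768, 3072, 12288, 49152, 196608, 786432, …
Change of var in L_f (x↦r) gives L₀.
L = 8 + (-1 + 6·x + 7·x^2)·Dx  (order 1).
h: a_k = 3, 24, 168, 1176, 8232, 57624, 403368, 2823576, 19765032, 138355224, …
ICs: h(0) = 3.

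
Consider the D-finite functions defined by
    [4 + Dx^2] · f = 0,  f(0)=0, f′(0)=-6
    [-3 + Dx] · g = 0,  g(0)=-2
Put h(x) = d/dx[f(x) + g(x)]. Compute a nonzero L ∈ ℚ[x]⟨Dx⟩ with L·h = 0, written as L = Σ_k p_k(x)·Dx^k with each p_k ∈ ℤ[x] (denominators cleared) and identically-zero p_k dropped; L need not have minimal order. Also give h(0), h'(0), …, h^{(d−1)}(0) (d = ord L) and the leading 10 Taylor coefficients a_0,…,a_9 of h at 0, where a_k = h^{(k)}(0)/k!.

L = 12 - 4·Dx + 3·Dx^2 - Dx^3  (order 3).
h: a_k = -12, -18, -15, -27, -97/4, -243/20, -133/24, -729/280, -6817/6720, -729/2240, …
ICs: h(0) = -12, h′(0) = -18, h′′(0) = -30.

f: a_k = 0, -6, 0, 4, 0, -4/5, 0, 8/105, 0, -4/945, …
g: a_k = -2, -6, -9, -9, -27/4, -81/20, -81/40, -243/280, -729/2240, -243/2240, …
Weyl lclm of L_f,L_g ⇒ L₀ (ord ≤ 3).
h₀' ⇒ L via d/dx closure of L₀.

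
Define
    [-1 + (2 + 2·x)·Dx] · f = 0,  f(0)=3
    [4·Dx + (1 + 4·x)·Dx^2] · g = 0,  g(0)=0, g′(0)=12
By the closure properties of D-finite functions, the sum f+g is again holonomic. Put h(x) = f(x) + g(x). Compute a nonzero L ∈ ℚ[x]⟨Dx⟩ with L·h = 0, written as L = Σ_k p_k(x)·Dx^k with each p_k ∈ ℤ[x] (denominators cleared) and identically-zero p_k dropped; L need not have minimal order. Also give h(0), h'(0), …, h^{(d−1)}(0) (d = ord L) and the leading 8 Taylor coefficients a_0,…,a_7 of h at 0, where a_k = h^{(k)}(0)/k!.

L = (52 + 16·x)·Dx + (125 + 232·x + 80·x^2)·Dx^2 + (14 + 78·x + 96·x^2 + 32·x^3)·Dx^3  (order 3).
h: a_k = 3, 27/2, -195/8, 1027/16, -24591/128, 786537/1280, -2097215/1024, 100663989/14336, …
ICs: h(0) = 3, h′(0) = 27/2, h′′(0) = -195/4.

f: a_k = 3, 3/2, -3/8, 3/16, -15/128, 21/256, -63/1024, 99/2048, …
g: a_k = 0, 12, -24, 64, -192, 3072/5, -2048, 49152/7, …
Sum ⇒ L₀ = lclm(L_f,L_g) in ℚ(x)⟨Dx⟩.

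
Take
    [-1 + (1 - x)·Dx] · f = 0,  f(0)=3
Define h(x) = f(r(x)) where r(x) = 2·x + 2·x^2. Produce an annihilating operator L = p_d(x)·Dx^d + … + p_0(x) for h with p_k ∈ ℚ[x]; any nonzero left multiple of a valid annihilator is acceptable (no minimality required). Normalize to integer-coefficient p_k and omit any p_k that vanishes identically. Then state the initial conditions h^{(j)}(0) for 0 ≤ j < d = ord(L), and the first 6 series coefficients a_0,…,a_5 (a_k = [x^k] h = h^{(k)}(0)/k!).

L = (2 + 4·x) + (-1 + 2·x + 2·x^2)·Dx  (order 1).
h: a_k = 3, 6, 18, 48, 132, 360, …
ICs: h(0) = 3.

f: a_k = 3, 3, 3, 3, 3, 3, …
L₀ from L_f via x↦r, Dx↦r'^{-1}Dx.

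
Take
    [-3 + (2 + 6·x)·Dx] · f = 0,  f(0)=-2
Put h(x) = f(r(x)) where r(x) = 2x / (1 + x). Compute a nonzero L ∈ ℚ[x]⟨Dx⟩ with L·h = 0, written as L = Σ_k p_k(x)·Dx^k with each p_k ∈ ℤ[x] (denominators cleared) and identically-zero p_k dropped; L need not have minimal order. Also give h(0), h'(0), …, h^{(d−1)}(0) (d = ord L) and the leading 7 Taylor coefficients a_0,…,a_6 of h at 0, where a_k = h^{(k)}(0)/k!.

f: a_k = -2, -3, 9/4, -27/8, 405/64, -1701/128, 15309/512, …
Substitute x→r, Dx→(1/r')Dx; clear ⇒ L₀.
L = -3 + (1 + 8·x + 7·x^2)·Dx  (order 1).
h: a_k = -2, -6, 15, -51, 861/4, -4137/4, 42987/8, …
ICs: h(0) = -2.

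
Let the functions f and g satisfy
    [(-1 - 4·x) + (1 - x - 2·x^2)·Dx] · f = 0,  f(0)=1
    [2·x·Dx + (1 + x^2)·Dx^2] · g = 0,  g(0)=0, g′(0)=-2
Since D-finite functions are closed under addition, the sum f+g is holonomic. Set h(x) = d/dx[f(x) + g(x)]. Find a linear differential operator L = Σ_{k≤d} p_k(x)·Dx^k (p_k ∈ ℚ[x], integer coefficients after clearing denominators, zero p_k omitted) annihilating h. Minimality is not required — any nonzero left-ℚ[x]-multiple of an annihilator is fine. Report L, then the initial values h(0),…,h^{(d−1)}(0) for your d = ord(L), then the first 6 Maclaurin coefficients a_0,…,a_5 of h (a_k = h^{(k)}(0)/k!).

L = (-6 + 24·x + 162·x^2 + 240·x^3 + 384·x^4 + 48·x^6) + (16 + 74·x + 88·x^2 + 226·x^3 + 212·x^4 + 304·x^5 + 12·x^6 + 48·x^7)·Dx + (-3 - 4·x - 8·x^2 + 28·x^3 + 27·x^4 + 36·x^5 + 40·x^6 + 4·x^7 + 8·x^8)·Dx^2  (order 2).
h: a_k = -1, 6, 17, 44, 103, 258, …
ICs: h(0) = -1, h′(0) = 6.

f: a_k = 1, 1, 3, 5, 11, 21, …
g: a_k = 0, -2, 0, 2/3, 0, -2/5, …
h₀=f+g: left-lcm gives L₀, ord ≤ 3.
h=h₀': d/dx-closure on L₀ ⇒ L.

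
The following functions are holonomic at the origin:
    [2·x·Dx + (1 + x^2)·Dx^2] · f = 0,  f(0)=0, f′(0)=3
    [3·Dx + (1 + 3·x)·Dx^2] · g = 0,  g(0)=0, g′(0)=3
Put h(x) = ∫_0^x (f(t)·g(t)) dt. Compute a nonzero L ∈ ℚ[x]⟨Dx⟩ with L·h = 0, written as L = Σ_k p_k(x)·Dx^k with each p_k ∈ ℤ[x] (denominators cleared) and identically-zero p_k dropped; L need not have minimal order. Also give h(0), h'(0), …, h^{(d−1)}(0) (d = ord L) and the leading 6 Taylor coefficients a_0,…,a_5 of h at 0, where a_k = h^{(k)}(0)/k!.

L = (264 + 1260·x + 1008·x^2 + 3420·x^3 + 3240·x^4 + 4212·x^5 + 324·x^7)·Dx^2 + (178 + 660·x + 3828·x^2 + 7308·x^3 + 12960·x^4 + 10044·x^5 + 11340·x^6 + 324·x^7 + 1134·x^8)·Dx^3 + (132 + 608·x + 1728·x^2 + 4568·x^3 + 6456·x^4 + 8856·x^5 + 5184·x^6 + 5544·x^7 + 324·x^8 + 648·x^9)·Dx^4 + (13 + 102·x + 341·x^2 + 744·x^3 + 1138·x^4 + 1236·x^5 + 1386·x^6 + 648·x^7 + 657·x^8 + 54·x^9 + 81·x^10)·Dx^5  (order 5).
h: a_k = 0, 0, 0, 3, -27/8, 24/5, …
ICs: h(0) = 0, h′(0) = 0, h′′(0) = 0, h′′′(0) = 18, h′′′′(0) = -81.

f: a_k = 0, 3, 0, -1, 0, 3/5, …
g: a_k = 0, 3, -9/2, 9, -81/4, 243/5, …
L₀ := L_f ⊗_s L_g (sym. prod.), ord ≤ 4.
h=∫h₀ ⇒ L = L₀·Dx.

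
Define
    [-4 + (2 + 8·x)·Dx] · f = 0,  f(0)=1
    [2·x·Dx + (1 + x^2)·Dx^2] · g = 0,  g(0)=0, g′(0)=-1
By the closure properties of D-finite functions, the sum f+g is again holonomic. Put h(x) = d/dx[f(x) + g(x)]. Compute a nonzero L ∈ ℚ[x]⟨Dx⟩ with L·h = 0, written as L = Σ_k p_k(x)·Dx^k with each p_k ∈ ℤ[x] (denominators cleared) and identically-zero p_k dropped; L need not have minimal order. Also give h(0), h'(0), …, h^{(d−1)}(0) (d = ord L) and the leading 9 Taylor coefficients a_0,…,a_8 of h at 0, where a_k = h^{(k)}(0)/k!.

L = (-2 - 20·x + 6·x^2 + 12·x^3) + (-7 - 8·x - 25·x^2 + 24·x^3 + 42·x^4)·Dx + (-1 - 3·x + 6·x^2 + 9·x^3 + 7·x^4 + 12·x^5)·Dx^2  (order 2).
h: a_k = 1, -4, 13, -40, 139, -504, 1849, -6864, 25739, …
ICs: h(0) = 1, h′(0) = -4.

f: a_k = 1, 2, -2, 4, -10, 28, -84, 264, -858, …
g: a_k = 0, -1, 0, 1/3, 0, -1/5, 0, 1/7, 0, …
f+g: L₀ = lclm(L_f,L_g), ord ≤ 1+2.
Differentiate: ansatz ord ≤ ord L₀ ⇒ L.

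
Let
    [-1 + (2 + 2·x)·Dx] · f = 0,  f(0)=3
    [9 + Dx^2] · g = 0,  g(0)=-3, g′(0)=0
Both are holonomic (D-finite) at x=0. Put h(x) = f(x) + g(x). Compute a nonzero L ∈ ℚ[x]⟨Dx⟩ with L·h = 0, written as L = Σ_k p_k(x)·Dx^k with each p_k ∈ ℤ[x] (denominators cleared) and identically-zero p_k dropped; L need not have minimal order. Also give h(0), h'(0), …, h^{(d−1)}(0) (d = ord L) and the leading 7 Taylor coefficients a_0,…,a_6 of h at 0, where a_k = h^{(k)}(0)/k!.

f: a_k = 3, 3/2, -3/8, 3/16, -15/128, 21/256, -63/1024, …
g: a_k = -3, 0, 27/2, 0, -81/8, 0, 243/80, …
f+g: L₀ = lclm(L_f,L_g), ord ≤ 1+2.
L = (-351 - 648·x - 324·x^2) + (630 + 1926·x + 1944·x^2 + 648·x^3)·Dx + (-39 - 72·x - 36·x^2)·Dx^2 + (70 + 214·x + 216·x^2 + 72·x^3)·Dx^3  (order 3).
h: a_k = 0, 3/2, 105/8, 3/16, -1311/128, 21/256, 15237/5120, …
ICs: h(0) = 0, h′(0) = 3/2, h′′(0) = 105/4.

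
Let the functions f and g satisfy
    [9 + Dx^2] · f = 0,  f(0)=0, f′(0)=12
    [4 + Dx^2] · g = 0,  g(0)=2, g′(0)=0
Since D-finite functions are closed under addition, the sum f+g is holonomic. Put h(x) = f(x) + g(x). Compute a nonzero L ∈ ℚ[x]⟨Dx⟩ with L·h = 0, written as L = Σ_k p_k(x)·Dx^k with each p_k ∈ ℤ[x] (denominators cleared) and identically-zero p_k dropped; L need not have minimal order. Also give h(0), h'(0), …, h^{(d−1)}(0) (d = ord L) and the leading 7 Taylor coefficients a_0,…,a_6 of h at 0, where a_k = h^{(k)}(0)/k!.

L = 36 + 13·Dx^2 + Dx^4  (order 4).
h: a_k = 2, 12, -4, -18, 4/3, 81/10, -8/45, …
ICs: h(0) = 2, h′(0) = 12, h′′(0) = -8, h′′′(0) = -108.

f: a_k = 0, 12, 0, -18, 0, 81/10, 0, …
g: a_k = 2, 0, -4, 0, 4/3, 0, -8/45, …
Weyl lclm of L_f,L_g ⇒ L₀ (ord ≤ 4).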